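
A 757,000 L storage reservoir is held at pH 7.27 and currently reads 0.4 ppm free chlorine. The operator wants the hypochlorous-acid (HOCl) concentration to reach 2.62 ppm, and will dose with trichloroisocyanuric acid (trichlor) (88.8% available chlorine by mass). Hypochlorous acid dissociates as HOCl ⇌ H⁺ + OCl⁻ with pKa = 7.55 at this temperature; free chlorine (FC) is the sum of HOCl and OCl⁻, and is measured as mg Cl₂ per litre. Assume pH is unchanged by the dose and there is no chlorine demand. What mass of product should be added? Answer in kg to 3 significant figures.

[OCl⁻]/[HOCl] = 10^(pH − pKa) = 10^(7.27 − 7.55) = 0.5248; fraction as HOCl = 1/(1 + 0.5248) = 0.6558.
Free chlorine required for 2.62 ppm HOCl: 2.62 / 0.6558 = 3.995 ppm.
FC to add: 3.995 − 0.4 = 3.595 mg/L as Cl₂.
Cl₂ equivalent: 3.595 mg/L × 757,000 L = 2721 g.
Product at 88.8% available Cl: 2721 / 0.888 = 3065 g.

3.06 kg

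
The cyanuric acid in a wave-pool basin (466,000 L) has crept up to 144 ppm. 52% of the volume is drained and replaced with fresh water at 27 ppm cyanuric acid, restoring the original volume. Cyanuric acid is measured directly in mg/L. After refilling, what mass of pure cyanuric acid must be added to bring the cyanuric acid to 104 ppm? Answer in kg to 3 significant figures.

9.71 kg

After draining 52% and refilling: 144 × 0.48 + 27 × 0.52 = 83.16 ppm.
Deficit to target: 104 − 83.16 = 20.84 mg/L.
Mass: 20.84 mg/L × 466,000 L = 9711 g cyanuric acid.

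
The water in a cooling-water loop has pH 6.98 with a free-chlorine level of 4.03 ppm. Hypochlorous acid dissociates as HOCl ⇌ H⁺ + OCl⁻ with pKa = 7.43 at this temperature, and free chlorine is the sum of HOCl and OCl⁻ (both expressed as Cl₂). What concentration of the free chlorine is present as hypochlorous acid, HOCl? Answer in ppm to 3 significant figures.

2.97 ppm

[OCl⁻]/[HOCl] = 10^(pH − pKa) = 10^(6.98 − 7.43) = 10^-0.45 = 0.3548.
Fraction as HOCl = 1 / (1 + 0.3548) = 0.7381.
HOCl = 0.7381 × 4.03 ppm = 2.975 ppm.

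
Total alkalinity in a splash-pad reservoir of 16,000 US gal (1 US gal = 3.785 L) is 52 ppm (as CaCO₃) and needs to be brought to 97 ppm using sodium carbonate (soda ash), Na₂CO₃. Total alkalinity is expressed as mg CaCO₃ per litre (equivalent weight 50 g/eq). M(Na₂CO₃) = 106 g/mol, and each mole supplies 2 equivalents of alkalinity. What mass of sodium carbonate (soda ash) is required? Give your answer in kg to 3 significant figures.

2.89 kg

Volume: 16,000 US gal × 3.785 L/gal = 60,560 L.
Alkalinity to add: (97 − 52) = 45 mg/L as CaCO₃ × 60,560 L = 2725 g as CaCO₃.
Equivalents: 2725 g ÷ 50 g/eq = 54.5 eq.
Each mole of Na₂CO₃ supplies 2 eq, so 54.5 / 2 = 27.25 mol.
Mass: 27.25 mol × 106 g/mol = 2889 g.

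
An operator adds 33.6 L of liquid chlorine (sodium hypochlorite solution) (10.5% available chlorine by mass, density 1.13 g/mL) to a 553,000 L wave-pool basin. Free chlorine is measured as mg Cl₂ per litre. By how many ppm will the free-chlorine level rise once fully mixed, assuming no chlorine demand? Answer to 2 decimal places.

Mass of solution: 33.6 L × 1000 mL/L × 1.13 g/mL = 37,970 g.
Available chlorine delivered: 37,970 g × 0.105 = 3987 g as Cl₂.
Concentration rise: 3987 g / 553,000 L = 7.209 mg/L = 7.21 ppm.

7.21 ppm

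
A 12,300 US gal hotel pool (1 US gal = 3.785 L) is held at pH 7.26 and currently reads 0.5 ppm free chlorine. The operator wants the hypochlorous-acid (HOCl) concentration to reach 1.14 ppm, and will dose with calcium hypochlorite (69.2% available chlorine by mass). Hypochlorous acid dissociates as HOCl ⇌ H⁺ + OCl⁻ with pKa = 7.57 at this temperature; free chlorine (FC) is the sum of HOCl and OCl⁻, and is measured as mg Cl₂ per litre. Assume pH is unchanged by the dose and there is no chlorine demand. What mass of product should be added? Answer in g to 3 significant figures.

80.6 g

Volume: 12,300 US gal × 3.785 L/gal = 46,556 L.
[OCl⁻]/[HOCl] = 10^(pH − pKa) = 10^(7.26 − 7.57) = 0.4898; fraction as HOCl = 1/(1 + 0.4898) = 0.6712.
Free chlorine required for 1.14 ppm HOCl: 1.14 / 0.6712 = 1.698 ppm.
FC to add: 1.698 − 0.5 = 1.198 mg/L as Cl₂.
Cl₂ equivalent: 1.198 mg/L × 46,556 L = 55.79 g.
Product at 69.2% available Cl: 55.79 / 0.692 = 80.62 g.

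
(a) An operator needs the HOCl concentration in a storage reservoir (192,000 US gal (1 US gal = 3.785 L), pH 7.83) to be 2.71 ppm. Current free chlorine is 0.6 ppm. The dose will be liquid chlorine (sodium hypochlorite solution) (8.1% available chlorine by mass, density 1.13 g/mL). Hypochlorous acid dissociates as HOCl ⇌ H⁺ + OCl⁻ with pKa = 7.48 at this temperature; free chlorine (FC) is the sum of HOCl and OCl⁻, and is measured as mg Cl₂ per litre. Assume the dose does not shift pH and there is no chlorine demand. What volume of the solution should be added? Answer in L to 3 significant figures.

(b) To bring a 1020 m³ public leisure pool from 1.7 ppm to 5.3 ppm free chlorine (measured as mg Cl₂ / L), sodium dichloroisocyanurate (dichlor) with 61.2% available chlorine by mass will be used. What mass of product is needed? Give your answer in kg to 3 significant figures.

(a) Volume: 192,000 US gal × 3.785 L/gal = 726,720 L.
(a) [OCl⁻]/[HOCl] = 10^(pH − pKa) = 10^(7.83 − 7.48) = 2.239; fraction as HOCl = 1/(1 + 2.239) = 0.3088.
(a) Free chlorine required for 2.71 ppm HOCl: 2.71 / 0.3088 = 8.777 ppm.
(a) FC to add: 8.777 − 0.6 = 8.177 mg/L as Cl₂.
(a) Cl₂ equivalent: 8.177 mg/L × 726,720 L = 5942 g.
(a) Product at 8.1% available Cl: 5942 / 0.081 = 73,360 g.
(a) Volume: 73,360 g ÷ 1.13 g/mL = 64,920 mL.

(b) Volume: 1020 m³ = 1,020,000 L.
(b) Chlorine deficit: 5.3 − 1.7 = 3.6 ppm = 3.6 mg/L as Cl₂.
(b) Cl₂ equivalent needed: 3.6 mg/L × 1,020,000 L = 3,672,000 mg = 3672 g.
(b) Product at 61.2% available chlorine: 3672 / 0.612 = 6000 g.

(a) 64.9 L; (b) 6.00 kg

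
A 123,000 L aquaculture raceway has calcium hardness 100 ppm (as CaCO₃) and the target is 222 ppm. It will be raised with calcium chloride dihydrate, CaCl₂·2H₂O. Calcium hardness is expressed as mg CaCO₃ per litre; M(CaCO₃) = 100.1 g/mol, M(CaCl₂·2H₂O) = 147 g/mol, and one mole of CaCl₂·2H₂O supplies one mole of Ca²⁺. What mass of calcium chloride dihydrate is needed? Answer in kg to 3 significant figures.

Hardness to add: (222 − 100) = 122 mg/L as CaCO₃ × 123,000 L = 15,010 g as CaCO₃.
Moles of Ca²⁺ (1 mol Ca²⁺ ≡ 1 mol CaCO₃): 15,010 / 100.1 g/mol = 149.9 mol.
Mass of CaCl₂·2H₂O: 149.9 × 147 = 22,040 g.

22.0 kg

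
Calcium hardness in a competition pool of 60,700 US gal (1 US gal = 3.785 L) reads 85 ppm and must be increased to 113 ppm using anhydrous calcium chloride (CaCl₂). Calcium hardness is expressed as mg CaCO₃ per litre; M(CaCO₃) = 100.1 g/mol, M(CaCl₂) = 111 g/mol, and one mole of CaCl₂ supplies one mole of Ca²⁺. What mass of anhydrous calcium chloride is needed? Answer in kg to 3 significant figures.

7.13 kg

Volume: 60,700 US gal × 3.785 L/gal = 229,750 L.
Hardness to add: (113 − 85) = 28 mg/L as CaCO₃ × 229,750 L = 6433 g as CaCO₃.
Moles of Ca²⁺ (1 mol Ca²⁺ ≡ 1 mol CaCO₃): 6433 / 100.1 g/mol = 64.27 mol.
Mass of CaCl₂: 64.27 × 111 = 7133 g.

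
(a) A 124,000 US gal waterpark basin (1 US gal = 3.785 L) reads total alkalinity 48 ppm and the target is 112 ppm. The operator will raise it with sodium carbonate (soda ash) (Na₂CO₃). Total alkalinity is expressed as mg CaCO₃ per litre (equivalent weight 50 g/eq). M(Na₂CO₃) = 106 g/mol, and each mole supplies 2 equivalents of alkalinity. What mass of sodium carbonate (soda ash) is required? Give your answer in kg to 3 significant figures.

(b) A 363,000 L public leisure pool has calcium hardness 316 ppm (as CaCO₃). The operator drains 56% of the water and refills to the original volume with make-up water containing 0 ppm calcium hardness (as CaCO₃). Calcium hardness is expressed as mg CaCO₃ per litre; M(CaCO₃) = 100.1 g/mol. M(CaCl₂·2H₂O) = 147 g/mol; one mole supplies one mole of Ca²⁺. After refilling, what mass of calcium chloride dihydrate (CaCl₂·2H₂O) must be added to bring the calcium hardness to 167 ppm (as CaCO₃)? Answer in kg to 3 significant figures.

(a) Volume: 124,000 US gal × 3.785 L/gal = 469,340 L.
(a) Alkalinity to add: (112 − 48) = 64 mg/L as CaCO₃ × 469,340 L = 30,040 g as CaCO₃.
(a) Equivalents: 30,040 g ÷ 50 g/eq = 600.8 eq.
(a) Each mole of Na₂CO₃ supplies 2 eq, so 600.8 / 2 = 300.4 mol.
(a) Mass: 300.4 mol × 106 g/mol = 31,840 g.

(b) After draining 56% and refilling: 316 × 0.44 + 0 × 0.56 = 139.04 ppm.
(b) Deficit to target: 167 − 139.04 = 27.96 mg/L.
(b) As CaCO₃: 27.96 mg/L × 363,000 L = 10,150 g; ÷ 100.1 = 101.4 mol Ca²⁺.
(b) Mass: 101.4 × 147 = 14,900 g.

(a) 31.8 kg; (b) 14.9 kg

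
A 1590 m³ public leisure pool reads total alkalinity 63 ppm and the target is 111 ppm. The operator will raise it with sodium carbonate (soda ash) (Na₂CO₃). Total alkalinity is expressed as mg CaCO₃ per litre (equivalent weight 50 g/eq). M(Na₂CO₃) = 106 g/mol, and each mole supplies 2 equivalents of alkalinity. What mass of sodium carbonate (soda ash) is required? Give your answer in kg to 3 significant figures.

Volume: 1590 m³ = 1,590,000 L.
Alkalinity to add: (111 − 63) = 48 mg/L as CaCO₃ × 1,590,000 L = 76,320 g as CaCO₃.
Equivalents: 76,320 g ÷ 50 g/eq = 1526 eq.
Each mole of Na₂CO₃ supplies 2 eq, so 1526 / 2 = 763.2 mol.
Mass: 763.2 mol × 106 g/mol = 80,900 g.

80.9 kg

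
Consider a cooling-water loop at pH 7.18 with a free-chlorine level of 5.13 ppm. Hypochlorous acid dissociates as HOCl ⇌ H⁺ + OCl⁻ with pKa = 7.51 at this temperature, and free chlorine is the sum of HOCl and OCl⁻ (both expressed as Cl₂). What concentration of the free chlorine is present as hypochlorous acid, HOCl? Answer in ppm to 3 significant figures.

3.50 ppm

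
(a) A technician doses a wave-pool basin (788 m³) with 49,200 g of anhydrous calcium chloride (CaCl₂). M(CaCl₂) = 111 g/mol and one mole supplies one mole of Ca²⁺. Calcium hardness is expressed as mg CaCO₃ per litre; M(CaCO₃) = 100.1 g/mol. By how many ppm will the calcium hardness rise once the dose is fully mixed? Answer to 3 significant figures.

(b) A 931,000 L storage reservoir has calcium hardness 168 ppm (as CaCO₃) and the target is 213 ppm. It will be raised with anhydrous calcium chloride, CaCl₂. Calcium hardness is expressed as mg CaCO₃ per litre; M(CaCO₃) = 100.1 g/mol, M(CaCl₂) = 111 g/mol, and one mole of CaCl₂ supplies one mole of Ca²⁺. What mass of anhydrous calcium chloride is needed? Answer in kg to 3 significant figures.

(a) Volume: 788 m³ = 788,000 L.
(a) Moles of Ca²⁺: 49,200 g ÷ 111 g/mol = 443.2 mol.
(a) As CaCO₃: 443.2 mol × 100.1 g/mol = 44,370 g.
(a) Rise: 44,370 g / 788,000 L × 1000 = 56.31 mg/L.

(b) Hardness to add: (213 − 168) = 45 mg/L as CaCO₃ × 931,000 L = 41,900 g as CaCO₃.
(b) Moles of Ca²⁺ (1 mol Ca²⁺ ≡ 1 mol CaCO₃): 41,900 / 100.1 g/mol = 418.5 mol.
(b) Mass of CaCl₂: 418.5 × 111 = 46,460 g.

(a) 56.3 ppm; (b) 46.5 kg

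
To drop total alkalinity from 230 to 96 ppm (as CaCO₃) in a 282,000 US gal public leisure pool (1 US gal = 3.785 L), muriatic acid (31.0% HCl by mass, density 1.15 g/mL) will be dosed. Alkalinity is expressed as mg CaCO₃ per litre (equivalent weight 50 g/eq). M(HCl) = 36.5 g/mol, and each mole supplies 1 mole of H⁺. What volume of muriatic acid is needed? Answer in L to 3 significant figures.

293 L

Volume: 282,000 US gal × 3.785 L/gal = 1,067,370 L.
Alkalinity to neutralize: (230 − 96) = 134 mg/L as CaCO₃ × 1,067,370 L = 143,000 g as CaCO₃.
Equivalents of H⁺ required: 143,000 ÷ 50 g/eq = 2861 eq = 2861 mol HCl.
Mass of HCl: 2861 × 36.5 = 104,400 g.
Mass of 31.0% solution: 104,400 / 0.31 = 336,800 g.
Volume: 336,800 g ÷ 1.15 g/mL = 292,900 mL.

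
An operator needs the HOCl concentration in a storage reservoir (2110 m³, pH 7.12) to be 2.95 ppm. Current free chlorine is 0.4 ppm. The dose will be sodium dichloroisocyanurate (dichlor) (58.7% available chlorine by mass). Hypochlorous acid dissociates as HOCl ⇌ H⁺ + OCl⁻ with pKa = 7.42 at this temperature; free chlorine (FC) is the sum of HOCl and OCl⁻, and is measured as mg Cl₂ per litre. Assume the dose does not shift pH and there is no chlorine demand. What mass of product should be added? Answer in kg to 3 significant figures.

14.5 kg

Volume: 2110 m³ = 2,110,000 L.
[OCl⁻]/[HOCl] = 10^(pH − pKa) = 10^(7.12 − 7.42) = 0.5012; fraction as HOCl = 1/(1 + 0.5012) = 0.6661.
Free chlorine required for 2.95 ppm HOCl: 2.95 / 0.6661 = 4.429 ppm.
FC to add: 4.429 − 0.4 = 4.029 mg/L as Cl₂.
Cl₂ equivalent: 4.029 mg/L × 2,110,000 L = 8500 g.
Product at 58.7% available Cl: 8500 / 0.587 = 14,480 g.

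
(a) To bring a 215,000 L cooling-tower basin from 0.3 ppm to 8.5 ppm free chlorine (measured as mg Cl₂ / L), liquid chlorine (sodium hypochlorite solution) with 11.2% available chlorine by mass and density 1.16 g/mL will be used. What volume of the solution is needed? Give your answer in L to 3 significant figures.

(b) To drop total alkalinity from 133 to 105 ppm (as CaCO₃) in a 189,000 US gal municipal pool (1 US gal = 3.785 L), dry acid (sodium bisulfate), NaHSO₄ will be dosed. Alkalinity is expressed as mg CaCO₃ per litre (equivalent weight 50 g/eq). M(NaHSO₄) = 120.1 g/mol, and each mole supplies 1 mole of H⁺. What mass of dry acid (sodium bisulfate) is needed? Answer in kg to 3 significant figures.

(a) Chlorine deficit: 8.5 − 0.3 = 8.2 ppm = 8.2 mg/L as Cl₂.
(a) Cl₂ equivalent needed: 8.2 mg/L × 215,000 L = 1,763,000 mg = 1763 g.
(a) Product at 11.2% available chlorine: 1763 / 0.112 = 15,740 g.
(a) Volume at density 1.16 g/mL: 15,740 g ÷ 1.16 g/mL = 13,570 mL.

(b) Volume: 189,000 US gal × 3.785 L/gal = 715,365 L.
(b) Alkalinity to neutralize: (133 − 105) = 28 mg/L as CaCO₃ × 715,365 L = 20,030 g as CaCO₃.
(b) Equivalents of H⁺ required: 20,030 ÷ 50 g/eq = 400.6 eq = 400.6 mol NaHSO₄.
(b) Mass of NaHSO₄: 400.6 × 120.1 = 48,110 g.

(a) 13.6 L; (b) 48.1 kg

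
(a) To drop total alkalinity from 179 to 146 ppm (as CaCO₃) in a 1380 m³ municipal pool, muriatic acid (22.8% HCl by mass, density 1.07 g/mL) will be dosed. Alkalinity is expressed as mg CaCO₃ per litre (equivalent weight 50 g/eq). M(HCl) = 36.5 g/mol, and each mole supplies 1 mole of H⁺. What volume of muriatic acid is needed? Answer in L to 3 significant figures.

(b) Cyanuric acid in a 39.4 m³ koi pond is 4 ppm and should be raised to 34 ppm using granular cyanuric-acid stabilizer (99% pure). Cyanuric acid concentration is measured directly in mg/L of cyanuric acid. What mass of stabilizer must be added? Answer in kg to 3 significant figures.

(a) Volume: 1380 m³ = 1,380,000 L.
(a) Alkalinity to neutralize: (179 − 146) = 33 mg/L as CaCO₃ × 1,380,000 L = 45,540 g as CaCO₃.
(a) Equivalents of H⁺ required: 45,540 ÷ 50 g/eq = 910.8 eq = 910.8 mol HCl.
(a) Mass of HCl: 910.8 × 36.5 = 33,240 g.
(a) Mass of 22.8% solution: 33,240 / 0.228 = 145,800 g.
(a) Volume: 145,800 g ÷ 1.07 g/mL = 136,300 mL.

(b) Volume: 39.4 m³ = 39,400 L.
(b) CYA to add: (34 − 4) = 30 mg/L × 39,400 L = 1182 g cyanuric acid.
(b) At 99% purity: 1182 / 0.99 = 1194 g product.

(a) 136 L; (b) 1.19 kg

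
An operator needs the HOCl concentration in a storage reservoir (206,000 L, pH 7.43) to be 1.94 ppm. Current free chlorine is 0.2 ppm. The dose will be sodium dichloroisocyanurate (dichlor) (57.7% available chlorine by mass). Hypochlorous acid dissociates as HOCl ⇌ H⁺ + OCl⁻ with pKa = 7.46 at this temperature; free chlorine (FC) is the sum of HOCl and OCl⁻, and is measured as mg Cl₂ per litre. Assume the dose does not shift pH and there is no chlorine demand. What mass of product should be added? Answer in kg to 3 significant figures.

1.27 kg

[OCl⁻]/[HOCl] = 10^(pH − pKa) = 10^(7.43 − 7.46) = 0.9333; fraction as HOCl = 1/(1 + 0.9333) = 0.5173.
Free chlorine required for 1.94 ppm HOCl: 1.94 / 0.5173 = 3.751 ppm.
FC to add: 3.751 − 0.2 = 3.551 mg/L as Cl₂.
Cl₂ equivalent: 3.551 mg/L × 206,000 L = 731.4 g.
Product at 57.7% available Cl: 731.4 / 0.577 = 1268 g.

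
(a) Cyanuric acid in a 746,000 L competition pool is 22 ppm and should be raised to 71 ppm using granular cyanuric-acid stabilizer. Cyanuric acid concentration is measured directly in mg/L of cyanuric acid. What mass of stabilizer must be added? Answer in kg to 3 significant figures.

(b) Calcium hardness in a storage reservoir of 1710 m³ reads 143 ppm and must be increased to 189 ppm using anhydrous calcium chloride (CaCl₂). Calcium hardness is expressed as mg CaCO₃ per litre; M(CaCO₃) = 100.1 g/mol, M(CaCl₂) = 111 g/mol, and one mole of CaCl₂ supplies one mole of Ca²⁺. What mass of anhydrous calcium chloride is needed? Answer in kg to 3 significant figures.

(a) 36.6 kg; (b) 87.2 kg

(a) CYA to add: (71 − 22) = 49 mg/L × 746,000 L = 36,550 g cyanuric acid.

(b) Volume: 1710 m³ = 1,710,000 L.
(b) Hardness to add: (189 − 143) = 46 mg/L as CaCO₃ × 1,710,000 L = 78,660 g as CaCO₃.
(b) Moles of Ca²⁺ (1 mol Ca²⁺ ≡ 1 mol CaCO₃): 78,660 / 100.1 g/mol = 785.8 mol.
(b) Mass of CaCl₂: 785.8 × 111 = 87,230 g.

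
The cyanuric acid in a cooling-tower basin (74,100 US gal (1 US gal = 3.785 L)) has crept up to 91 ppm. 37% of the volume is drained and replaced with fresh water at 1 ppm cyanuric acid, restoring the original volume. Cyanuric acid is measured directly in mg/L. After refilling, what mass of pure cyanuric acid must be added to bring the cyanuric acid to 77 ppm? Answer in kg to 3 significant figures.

Volume: 74,100 US gal × 3.785 L/gal = 280,468 L.
After draining 37% and refilling: 91 × 0.63 + 1 × 0.37 = 57.7 ppm.
Deficit to target: 77 − 57.7 = 19.3 mg/L.
Mass: 19.3 mg/L × 280,468 L = 5413 g cyanuric acid.

5.41 kg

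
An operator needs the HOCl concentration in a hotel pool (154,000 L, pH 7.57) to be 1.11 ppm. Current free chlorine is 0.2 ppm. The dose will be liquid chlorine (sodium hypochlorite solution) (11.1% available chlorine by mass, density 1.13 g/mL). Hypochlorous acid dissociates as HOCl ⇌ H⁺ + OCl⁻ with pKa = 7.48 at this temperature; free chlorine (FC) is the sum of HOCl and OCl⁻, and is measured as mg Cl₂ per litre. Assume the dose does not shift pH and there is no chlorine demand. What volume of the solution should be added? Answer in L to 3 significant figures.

2.79 L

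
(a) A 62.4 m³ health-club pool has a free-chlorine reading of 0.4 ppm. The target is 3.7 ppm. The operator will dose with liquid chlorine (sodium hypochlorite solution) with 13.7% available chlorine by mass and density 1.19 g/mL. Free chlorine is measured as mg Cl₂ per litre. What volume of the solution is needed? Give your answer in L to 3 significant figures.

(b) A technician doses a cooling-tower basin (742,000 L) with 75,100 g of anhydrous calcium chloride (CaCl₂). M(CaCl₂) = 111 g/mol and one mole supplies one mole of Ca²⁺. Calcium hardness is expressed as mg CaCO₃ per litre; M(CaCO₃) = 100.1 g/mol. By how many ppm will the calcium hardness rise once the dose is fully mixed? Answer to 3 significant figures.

(a) 1.26 L; (b) 91.3 ppm

(a) Volume: 62.4 m³ = 62,400 L.
(a) Chlorine deficit: 3.7 − 0.4 = 3.3 ppm = 3.3 mg/L as Cl₂.
(a) Cl₂ equivalent needed: 3.3 mg/L × 62,400 L = 205,900 mg = 205.9 g.
(a) Product at 13.7% available chlorine: 205.9 / 0.137 = 1503 g.
(a) Volume at density 1.19 g/mL: 1503 g ÷ 1.19 g/mL = 1263 mL.

(b) Moles of Ca²⁺: 75,100 g ÷ 111 g/mol = 676.6 mol.
(b) As CaCO₃: 676.6 mol × 100.1 g/mol = 67,730 g.
(b) Rise: 67,730 g / 742,000 L × 1000 = 91.27 mg/L.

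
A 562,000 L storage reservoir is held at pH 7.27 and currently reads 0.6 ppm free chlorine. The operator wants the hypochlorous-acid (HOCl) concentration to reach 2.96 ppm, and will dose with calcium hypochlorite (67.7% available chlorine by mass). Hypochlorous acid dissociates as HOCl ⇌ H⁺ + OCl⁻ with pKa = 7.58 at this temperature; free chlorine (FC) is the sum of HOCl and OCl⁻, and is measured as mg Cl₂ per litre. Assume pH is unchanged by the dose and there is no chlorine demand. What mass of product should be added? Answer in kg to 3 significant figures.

3.16 kg

[OCl⁻]/[HOCl] = 10^(pH − pKa) = 10^(7.27 − 7.58) = 0.4898; fraction as HOCl = 1/(1 + 0.4898) = 0.6712.
Free chlorine required for 2.96 ppm HOCl: 2.96 / 0.6712 = 4.41 ppm.
FC to add: 4.41 − 0.6 = 3.81 mg/L as Cl₂.
Cl₂ equivalent: 3.81 mg/L × 562,000 L = 2141 g.
Product at 67.7% available Cl: 2141 / 0.677 = 3163 g.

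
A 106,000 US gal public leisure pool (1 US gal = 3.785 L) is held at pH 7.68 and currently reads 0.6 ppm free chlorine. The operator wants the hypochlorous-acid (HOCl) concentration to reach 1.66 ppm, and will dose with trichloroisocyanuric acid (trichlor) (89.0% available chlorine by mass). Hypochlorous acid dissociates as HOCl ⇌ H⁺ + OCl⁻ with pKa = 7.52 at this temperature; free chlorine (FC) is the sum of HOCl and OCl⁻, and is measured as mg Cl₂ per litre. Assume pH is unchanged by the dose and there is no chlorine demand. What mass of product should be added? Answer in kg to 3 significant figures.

1.56 kg

Volume: 106,000 US gal × 3.785 L/gal = 401,210 L.
[OCl⁻]/[HOCl] = 10^(pH − pKa) = 10^(7.68 − 7.52) = 1.445; fraction as HOCl = 1/(1 + 1.445) = 0.4089.
Free chlorine required for 1.66 ppm HOCl: 1.66 / 0.4089 = 4.059 ppm.
FC to add: 4.059 − 0.6 = 3.459 mg/L as Cl₂.
Cl₂ equivalent: 3.459 mg/L × 401,210 L = 1388 g.
Product at 89.0% available Cl: 1388 / 0.89 = 1560 g.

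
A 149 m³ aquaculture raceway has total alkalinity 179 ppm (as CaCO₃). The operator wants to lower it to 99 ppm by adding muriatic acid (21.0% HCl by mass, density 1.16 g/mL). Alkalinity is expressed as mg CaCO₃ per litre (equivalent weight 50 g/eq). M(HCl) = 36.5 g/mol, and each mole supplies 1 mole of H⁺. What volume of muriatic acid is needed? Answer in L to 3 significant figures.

35.7 L

Volume: 149 m³ = 149,000 L.
Alkalinity to neutralize: (179 − 99) = 80 mg/L as CaCO₃ × 149,000 L = 11,920 g as CaCO₃.
Equivalents of H⁺ required: 11,920 ÷ 50 g/eq = 238.4 eq = 238.4 mol HCl.
Mass of HCl: 238.4 × 36.5 = 8702 g.
Mass of 21.0% solution: 8702 / 0.21 = 41,440 g.
Volume: 41,440 g ÷ 1.16 g/mL = 35,720 mL.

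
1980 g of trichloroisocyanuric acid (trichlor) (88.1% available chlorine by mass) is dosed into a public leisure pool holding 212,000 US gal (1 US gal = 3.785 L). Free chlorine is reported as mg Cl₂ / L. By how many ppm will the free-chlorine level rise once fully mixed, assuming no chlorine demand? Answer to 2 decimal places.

Volume: 212,000 US gal × 3.785 L/gal = 802,420 L.
Available chlorine delivered: 1980 g × 0.881 = 1744 g as Cl₂.
Concentration rise: 1744 g / 802,420 L = 2.174 mg/L = 2.17 ppm.

2.17 ppm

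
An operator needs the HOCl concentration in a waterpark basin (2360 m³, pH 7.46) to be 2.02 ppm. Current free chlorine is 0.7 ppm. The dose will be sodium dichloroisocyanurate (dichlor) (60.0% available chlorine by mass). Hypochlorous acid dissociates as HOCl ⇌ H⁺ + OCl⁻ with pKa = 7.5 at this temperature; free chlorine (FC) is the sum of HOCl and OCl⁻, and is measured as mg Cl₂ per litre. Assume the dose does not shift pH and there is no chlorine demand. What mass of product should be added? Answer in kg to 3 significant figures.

12.4 kg

Volume: 2360 m³ = 2,360,000 L.
[OCl⁻]/[HOCl] = 10^(pH − pKa) = 10^(7.46 − 7.5) = 0.912; fraction as HOCl = 1/(1 + 0.912) = 0.523.
Free chlorine required for 2.02 ppm HOCl: 2.02 / 0.523 = 3.862 ppm.
FC to add: 3.862 − 0.7 = 3.162 mg/L as Cl₂.
Cl₂ equivalent: 3.162 mg/L × 2,360,000 L = 7463 g.
Product at 60.0% available Cl: 7463 / 0.6 = 12,440 g.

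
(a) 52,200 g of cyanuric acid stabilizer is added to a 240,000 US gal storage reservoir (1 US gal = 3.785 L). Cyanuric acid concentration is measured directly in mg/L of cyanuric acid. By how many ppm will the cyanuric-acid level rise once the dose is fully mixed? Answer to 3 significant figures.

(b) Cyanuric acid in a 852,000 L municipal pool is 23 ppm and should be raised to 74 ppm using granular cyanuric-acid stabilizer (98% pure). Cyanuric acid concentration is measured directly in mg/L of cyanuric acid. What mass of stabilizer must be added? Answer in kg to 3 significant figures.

(a) Volume: 240,000 US gal × 3.785 L/gal = 908,400 L.
(a) Rise: 52,200 g / 908,400 L × 1000 = 57.46 mg/L.

(b) CYA to add: (74 − 23) = 51 mg/L × 852,000 L = 43,450 g cyanuric acid.
(b) At 98% purity: 43,450 / 0.98 = 44,340 g product.

(a) 57.5 ppm; (b) 44.3 kg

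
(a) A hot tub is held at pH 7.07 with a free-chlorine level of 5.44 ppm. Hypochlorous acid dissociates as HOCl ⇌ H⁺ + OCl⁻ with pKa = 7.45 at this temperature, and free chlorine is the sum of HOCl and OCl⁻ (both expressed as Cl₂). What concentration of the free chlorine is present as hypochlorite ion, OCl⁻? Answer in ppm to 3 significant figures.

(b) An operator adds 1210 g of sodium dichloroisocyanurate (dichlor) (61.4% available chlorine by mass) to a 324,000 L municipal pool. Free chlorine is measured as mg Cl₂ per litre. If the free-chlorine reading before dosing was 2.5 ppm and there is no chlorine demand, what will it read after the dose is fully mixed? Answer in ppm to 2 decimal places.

(a) [OCl⁻]/[HOCl] = 10^(pH − pKa) = 10^(7.07 − 7.45) = 10^-0.38 = 0.4169.
(a) Fraction as HOCl = 1 / (1 + 0.4169) = 0.7058.
(a) OCl⁻ = (1 − 0.7058) × 5.44 ppm = 1.601 ppm.

(b) Available chlorine delivered: 1210 g × 0.614 = 742.9 g as Cl₂.
(b) Concentration rise: 742.9 g / 324,000 L = 2.293 mg/L = 2.29 ppm.
(b) Final FC: 2.5 + 2.29 = 4.79 ppm.

(a) 1.60 ppm; (b) 4.79 ppm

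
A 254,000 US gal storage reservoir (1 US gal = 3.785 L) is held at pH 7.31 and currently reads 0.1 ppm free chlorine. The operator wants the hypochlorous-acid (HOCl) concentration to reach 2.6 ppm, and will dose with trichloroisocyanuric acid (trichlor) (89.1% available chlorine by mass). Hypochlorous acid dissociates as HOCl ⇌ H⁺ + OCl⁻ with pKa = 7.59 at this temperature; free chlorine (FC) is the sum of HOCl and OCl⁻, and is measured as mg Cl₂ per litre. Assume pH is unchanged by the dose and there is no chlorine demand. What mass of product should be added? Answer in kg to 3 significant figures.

Volume: 254,000 US gal × 3.785 L/gal = 961,390 L.
[OCl⁻]/[HOCl] = 10^(pH − pKa) = 10^(7.31 − 7.59) = 0.5248; fraction as HOCl = 1/(1 + 0.5248) = 0.6558.
Free chlorine required for 2.6 ppm HOCl: 2.6 / 0.6558 = 3.964 ppm.
FC to add: 3.964 − 0.1 = 3.864 mg/L as Cl₂.
Cl₂ equivalent: 3.864 mg/L × 961,390 L = 3715 g.
Product at 89.1% available Cl: 3715 / 0.891 = 4170 g.

4.17 kg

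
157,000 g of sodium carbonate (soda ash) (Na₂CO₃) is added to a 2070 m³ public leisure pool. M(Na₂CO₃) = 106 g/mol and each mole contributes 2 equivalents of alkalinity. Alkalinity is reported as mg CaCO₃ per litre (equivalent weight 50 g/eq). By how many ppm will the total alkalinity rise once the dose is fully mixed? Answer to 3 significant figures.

71.6 ppm

Volume: 2070 m³ = 2,070,000 L.
Moles of Na₂CO₃: 157,000 g ÷ 106 g/mol = 1481 mol → 2962 eq of alkalinity.
As CaCO₃: 2962 eq × 50 g/eq = 148,100 g.
Rise: 148,100 g / 2,070,000 L × 1000 = 71.55 mg/L.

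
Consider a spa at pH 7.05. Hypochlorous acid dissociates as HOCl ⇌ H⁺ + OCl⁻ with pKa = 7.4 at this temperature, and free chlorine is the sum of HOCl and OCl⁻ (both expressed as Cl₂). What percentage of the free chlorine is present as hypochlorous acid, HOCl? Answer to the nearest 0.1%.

69.1%

[OCl⁻]/[HOCl] = 10^(pH − pKa) = 10^(7.05 − 7.4) = 10^-0.35 = 0.4467.
Fraction as HOCl = 1 / (1 + 0.4467) = 0.6912.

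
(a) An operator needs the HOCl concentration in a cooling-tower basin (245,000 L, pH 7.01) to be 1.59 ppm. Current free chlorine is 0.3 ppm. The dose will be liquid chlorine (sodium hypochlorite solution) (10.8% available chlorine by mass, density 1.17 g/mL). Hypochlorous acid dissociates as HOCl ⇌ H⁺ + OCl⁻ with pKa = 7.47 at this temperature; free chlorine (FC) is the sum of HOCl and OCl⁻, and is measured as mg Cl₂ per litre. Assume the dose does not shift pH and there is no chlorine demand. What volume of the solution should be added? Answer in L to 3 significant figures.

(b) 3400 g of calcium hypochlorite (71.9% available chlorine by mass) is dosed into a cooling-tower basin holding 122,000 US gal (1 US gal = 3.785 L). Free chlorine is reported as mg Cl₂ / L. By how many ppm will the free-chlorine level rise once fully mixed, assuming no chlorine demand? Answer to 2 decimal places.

(a) [OCl⁻]/[HOCl] = 10^(pH − pKa) = 10^(7.01 − 7.47) = 0.3467; fraction as HOCl = 1/(1 + 0.3467) = 0.7425.
(a) Free chlorine required for 1.59 ppm HOCl: 1.59 / 0.7425 = 2.141 ppm.
(a) FC to add: 2.141 − 0.3 = 1.841 mg/L as Cl₂.
(a) Cl₂ equivalent: 1.841 mg/L × 245,000 L = 451.1 g.
(a) Product at 10.8% available Cl: 451.1 / 0.108 = 4177 g.
(a) Volume: 4177 g ÷ 1.17 g/mL = 3570 mL.

(b) Volume: 122,000 US gal × 3.785 L/gal = 461,770 L.
(b) Available chlorine delivered: 3400 g × 0.719 = 2445 g as Cl₂.
(b) Concentration rise: 2445 g / 461,770 L = 5.294 mg/L = 5.29 ppm.

(a) 3.57 L; (b) 5.29 ppm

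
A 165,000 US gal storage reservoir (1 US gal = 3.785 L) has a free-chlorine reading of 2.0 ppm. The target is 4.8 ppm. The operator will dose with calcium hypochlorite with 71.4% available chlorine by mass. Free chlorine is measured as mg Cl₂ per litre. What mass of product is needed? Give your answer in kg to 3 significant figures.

2.45 kg

Volume: 165,000 US gal × 3.785 L/gal = 624,525 L.
Chlorine deficit: 4.8 − 2.0 = 2.8 ppm = 2.8 mg/L as Cl₂.
Cl₂ equivalent needed: 2.8 mg/L × 624,525 L = 1,749,000 mg = 1749 g.
Product at 71.4% available chlorine: 1749 / 0.714 = 2449 g.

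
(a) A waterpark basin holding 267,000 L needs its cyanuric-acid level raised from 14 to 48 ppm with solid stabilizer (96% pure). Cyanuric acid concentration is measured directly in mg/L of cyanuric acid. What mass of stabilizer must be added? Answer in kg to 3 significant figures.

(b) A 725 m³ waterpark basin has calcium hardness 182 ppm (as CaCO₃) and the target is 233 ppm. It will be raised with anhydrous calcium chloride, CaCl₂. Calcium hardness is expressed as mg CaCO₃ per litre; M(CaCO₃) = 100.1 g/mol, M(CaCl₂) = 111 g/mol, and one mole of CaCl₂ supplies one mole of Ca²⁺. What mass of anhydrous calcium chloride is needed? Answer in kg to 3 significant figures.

(a) 9.46 kg; (b) 41.0 kg

(a) CYA to add: (48 − 14) = 34 mg/L × 267,000 L = 9078 g cyanuric acid.
(a) At 96% purity: 9078 / 0.96 = 9456 g product.

(b) Volume: 725 m³ = 725,000 L.
(b) Hardness to add: (233 − 182) = 51 mg/L as CaCO₃ × 725,000 L = 36,980 g as CaCO₃.
(b) Moles of Ca²⁺ (1 mol Ca²⁺ ≡ 1 mol CaCO₃): 36,980 / 100.1 g/mol = 369.4 mol.
(b) Mass of CaCl₂: 369.4 × 111 = 41,000 g.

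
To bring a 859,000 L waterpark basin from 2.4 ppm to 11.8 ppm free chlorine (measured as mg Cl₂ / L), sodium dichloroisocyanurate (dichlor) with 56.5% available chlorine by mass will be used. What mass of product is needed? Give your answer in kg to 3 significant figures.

Chlorine deficit: 11.8 − 2.4 = 9.4 ppm = 9.4 mg/L as Cl₂.
Cl₂ equivalent needed: 9.4 mg/L × 859,000 L = 8,075,000 mg = 8075 g.
Product at 56.5% available chlorine: 8075 / 0.565 = 14,290 g.

14.3 kg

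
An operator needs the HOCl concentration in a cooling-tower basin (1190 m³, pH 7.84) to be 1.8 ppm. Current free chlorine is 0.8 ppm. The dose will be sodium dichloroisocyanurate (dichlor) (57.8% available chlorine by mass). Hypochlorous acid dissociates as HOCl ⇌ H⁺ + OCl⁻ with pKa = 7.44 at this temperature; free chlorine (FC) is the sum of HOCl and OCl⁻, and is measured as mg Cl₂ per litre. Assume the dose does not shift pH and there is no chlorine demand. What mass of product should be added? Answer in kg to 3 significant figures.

Volume: 1190 m³ = 1,190,000 L.
[OCl⁻]/[HOCl] = 10^(pH − pKa) = 10^(7.84 − 7.44) = 2.512; fraction as HOCl = 1/(1 + 2.512) = 0.2847.
Free chlorine required for 1.8 ppm HOCl: 1.8 / 0.2847 = 6.321 ppm.
FC to add: 6.321 − 0.8 = 5.521 mg/L as Cl₂.
Cl₂ equivalent: 5.521 mg/L × 1,190,000 L = 6570 g.
Product at 57.8% available Cl: 6570 / 0.578 = 11,370 g.

11.4 kg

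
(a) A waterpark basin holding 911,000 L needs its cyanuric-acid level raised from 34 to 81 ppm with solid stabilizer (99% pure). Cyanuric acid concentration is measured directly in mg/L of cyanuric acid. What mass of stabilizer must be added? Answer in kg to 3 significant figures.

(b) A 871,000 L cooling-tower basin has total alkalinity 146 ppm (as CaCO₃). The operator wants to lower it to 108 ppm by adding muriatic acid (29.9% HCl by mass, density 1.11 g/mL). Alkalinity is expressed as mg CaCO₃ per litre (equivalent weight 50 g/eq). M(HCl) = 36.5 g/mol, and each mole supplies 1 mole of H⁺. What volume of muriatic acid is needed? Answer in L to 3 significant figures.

(a) 43.2 kg; (b) 72.8 L

(a) CYA to add: (81 − 34) = 47 mg/L × 911,000 L = 42,820 g cyanuric acid.
(a) At 99% purity: 42,820 / 0.99 = 43,250 g product.

(b) Alkalinity to neutralize: (146 − 108) = 38 mg/L as CaCO₃ × 871,000 L = 33,100 g as CaCO₃.
(b) Equivalents of H⁺ required: 33,100 ÷ 50 g/eq = 662 eq = 662 mol HCl.
(b) Mass of HCl: 662 × 36.5 = 24,160 g.
(b) Mass of 29.9% solution: 24,160 / 0.299 = 80,810 g.
(b) Volume: 80,810 g ÷ 1.11 g/mL = 72,800 mL.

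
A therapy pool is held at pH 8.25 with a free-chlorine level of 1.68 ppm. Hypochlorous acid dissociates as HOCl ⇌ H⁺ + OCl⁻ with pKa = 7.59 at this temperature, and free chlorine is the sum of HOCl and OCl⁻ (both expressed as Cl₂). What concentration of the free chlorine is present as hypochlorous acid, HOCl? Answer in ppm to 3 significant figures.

[OCl⁻]/[HOCl] = 10^(pH − pKa) = 10^(8.25 − 7.59) = 10^0.66 = 4.571.
Fraction as HOCl = 1 / (1 + 4.571) = 0.1795.
HOCl = 0.1795 × 1.68 ppm = 0.3016 ppm.

0.302 ppm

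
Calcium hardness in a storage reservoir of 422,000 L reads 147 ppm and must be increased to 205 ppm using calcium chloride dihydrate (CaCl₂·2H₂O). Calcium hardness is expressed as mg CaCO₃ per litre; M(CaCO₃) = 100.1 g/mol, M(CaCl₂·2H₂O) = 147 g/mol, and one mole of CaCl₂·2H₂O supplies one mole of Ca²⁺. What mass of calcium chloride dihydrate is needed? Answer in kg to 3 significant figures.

35.9 kg

Hardness to add: (205 − 147) = 58 mg/L as CaCO₃ × 422,000 L = 24,480 g as CaCO₃.
Moles of Ca²⁺ (1 mol Ca²⁺ ≡ 1 mol CaCO₃): 24,480 / 100.1 g/mol = 244.5 mol.
Mass of CaCl₂·2H₂O: 244.5 × 147 = 35,940 g.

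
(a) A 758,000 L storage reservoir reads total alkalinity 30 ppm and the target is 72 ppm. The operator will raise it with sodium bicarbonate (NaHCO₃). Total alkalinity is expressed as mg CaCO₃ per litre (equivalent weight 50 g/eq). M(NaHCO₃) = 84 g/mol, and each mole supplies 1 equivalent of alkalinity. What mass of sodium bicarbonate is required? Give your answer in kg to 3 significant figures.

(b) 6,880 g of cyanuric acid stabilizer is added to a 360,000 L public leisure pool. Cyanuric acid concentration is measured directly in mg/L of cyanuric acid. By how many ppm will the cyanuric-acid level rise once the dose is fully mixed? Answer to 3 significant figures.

(a) 53.5 kg; (b) 19.1 ppm

(a) Alkalinity to add: (72 − 30) = 42 mg/L as CaCO₃ × 758,000 L = 31,840 g as CaCO₃.
(a) Equivalents: 31,840 g ÷ 50 g/eq = 636.7 eq.
(a) NaHCO₃ supplies 1 eq per mole → 636.7 mol.
(a) Mass: 636.7 mol × 84 g/mol = 53,480 g.

(b) Rise: 6,880 g / 360,000 L × 1000 = 19.11 mg/L.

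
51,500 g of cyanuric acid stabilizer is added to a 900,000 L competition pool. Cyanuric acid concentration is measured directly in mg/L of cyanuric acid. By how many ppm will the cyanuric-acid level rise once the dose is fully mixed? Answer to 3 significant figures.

Rise: 51,500 g / 900,000 L × 1000 = 57.22 mg/L.

57.2 ppm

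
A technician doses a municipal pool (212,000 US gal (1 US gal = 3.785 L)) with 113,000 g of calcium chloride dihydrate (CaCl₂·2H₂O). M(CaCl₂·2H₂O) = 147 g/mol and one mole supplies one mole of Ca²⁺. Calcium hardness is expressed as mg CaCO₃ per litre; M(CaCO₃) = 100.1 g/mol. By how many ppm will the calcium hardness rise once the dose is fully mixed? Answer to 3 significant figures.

Volume: 212,000 US gal × 3.785 L/gal = 802,420 L.
Moles of Ca²⁺: 113,000 g ÷ 147 g/mol = 768.7 mol.
As CaCO₃: 768.7 mol × 100.1 g/mol = 76,950 g.
Rise: 76,950 g / 802,420 L × 1000 = 95.89 mg/L.

95.9 ppm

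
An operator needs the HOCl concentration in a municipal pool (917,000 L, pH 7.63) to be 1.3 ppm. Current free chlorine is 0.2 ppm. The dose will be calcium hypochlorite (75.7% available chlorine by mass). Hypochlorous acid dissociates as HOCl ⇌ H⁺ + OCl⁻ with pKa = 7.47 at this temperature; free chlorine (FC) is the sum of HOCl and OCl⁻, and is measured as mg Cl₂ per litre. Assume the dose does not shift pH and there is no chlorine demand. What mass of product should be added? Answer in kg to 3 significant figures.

3.61 kg

[OCl⁻]/[HOCl] = 10^(pH − pKa) = 10^(7.63 − 7.47) = 1.445; fraction as HOCl = 1/(1 + 1.445) = 0.4089.
Free chlorine required for 1.3 ppm HOCl: 1.3 / 0.4089 = 3.179 ppm.
FC to add: 3.179 − 0.2 = 2.979 mg/L as Cl₂.
Cl₂ equivalent: 2.979 mg/L × 917,000 L = 2732 g.
Product at 75.7% available Cl: 2732 / 0.757 = 3609 g.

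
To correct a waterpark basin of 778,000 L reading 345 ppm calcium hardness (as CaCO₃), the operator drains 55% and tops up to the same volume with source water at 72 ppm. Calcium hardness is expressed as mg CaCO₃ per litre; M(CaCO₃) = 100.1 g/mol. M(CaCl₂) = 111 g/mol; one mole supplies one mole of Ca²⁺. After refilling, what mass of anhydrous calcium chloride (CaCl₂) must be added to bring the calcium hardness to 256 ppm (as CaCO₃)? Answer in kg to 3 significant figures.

52.8 kg

After draining 55% and refilling: 345 × 0.45 + 72 × 0.55 = 194.85 ppm.
Deficit to target: 256 − 194.85 = 61.15 mg/L.
As CaCO₃: 61.15 mg/L × 778,000 L = 47,570 g; ÷ 100.1 = 475.3 mol Ca²⁺.
Mass: 475.3 × 111 = 52,760 g.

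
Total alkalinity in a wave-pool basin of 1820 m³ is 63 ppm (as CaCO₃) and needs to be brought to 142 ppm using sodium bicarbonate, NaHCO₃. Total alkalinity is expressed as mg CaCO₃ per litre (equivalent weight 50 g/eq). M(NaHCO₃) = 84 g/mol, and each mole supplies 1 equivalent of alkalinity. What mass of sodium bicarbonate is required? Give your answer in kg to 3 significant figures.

242 kg

Volume: 1820 m³ = 1,820,000 L.
Alkalinity to add: (142 − 63) = 79 mg/L as CaCO₃ × 1,820,000 L = 143,800 g as CaCO₃.
Equivalents: 143,800 g ÷ 50 g/eq = 2876 eq.
NaHCO₃ supplies 1 eq per mole → 2876 mol.
Mass: 2876 mol × 84 g/mol = 241,600 g.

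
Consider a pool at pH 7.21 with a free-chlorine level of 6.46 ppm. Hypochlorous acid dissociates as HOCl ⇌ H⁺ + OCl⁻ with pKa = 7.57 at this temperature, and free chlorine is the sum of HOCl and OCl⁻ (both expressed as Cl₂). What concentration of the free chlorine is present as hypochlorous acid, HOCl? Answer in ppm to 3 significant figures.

4.50 ppm

[OCl⁻]/[HOCl] = 10^(pH − pKa) = 10^(7.21 − 7.57) = 10^-0.36 = 0.4365.
Fraction as HOCl = 1 / (1 + 0.4365) = 0.6961.
HOCl = 0.6961 × 6.46 ppm = 4.497 ppm.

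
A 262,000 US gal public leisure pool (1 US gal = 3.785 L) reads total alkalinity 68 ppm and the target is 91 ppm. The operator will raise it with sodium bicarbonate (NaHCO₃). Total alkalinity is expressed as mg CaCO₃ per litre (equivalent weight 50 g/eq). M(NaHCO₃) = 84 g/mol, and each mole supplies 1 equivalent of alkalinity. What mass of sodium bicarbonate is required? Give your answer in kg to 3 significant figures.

Volume: 262,000 US gal × 3.785 L/gal = 991,670 L.
Alkalinity to add: (91 − 68) = 23 mg/L as CaCO₃ × 991,670 L = 22,810 g as CaCO₃.
Equivalents: 22,810 g ÷ 50 g/eq = 456.2 eq.
NaHCO₃ supplies 1 eq per mole → 456.2 mol.
Mass: 456.2 mol × 84 g/mol = 38,320 g.

38.3 kg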